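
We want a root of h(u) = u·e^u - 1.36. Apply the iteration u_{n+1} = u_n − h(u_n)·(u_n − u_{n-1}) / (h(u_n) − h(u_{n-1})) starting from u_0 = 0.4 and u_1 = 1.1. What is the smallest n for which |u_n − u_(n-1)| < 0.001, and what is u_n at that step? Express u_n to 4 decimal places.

n = 6, u_n = 0.6853

h(0.4) = -0.763270, h(1.1) = 1.944583
u_2 = 1.100000 − 1.944583·(0.700000)/(2.707853) = 0.597311;  |Δ| = 0.502689
h(0.597311) = -0.274551
u_3 = 0.597311 − (-0.274551)·(-0.502689)/(-2.219134) = 0.659504;  |Δ| = 0.062193
h(0.659504) = -0.084631
u_4 = 0.659504 − (-0.084631)·(0.062193)/(0.189921) = 0.687217;  |Δ| = 0.027714
h(0.687217) = 0.006309
u_5 = 0.687217 − 0.006309·(0.027714)/(0.090939) = 0.685295;  |Δ| = 0.001923
h(0.685295) = -0.000131
u_6 = 0.685295 − (-0.000131)·(-0.001923)/(-0.006439) = 0.685334;  |Δ| = 0.000039
|u_6 − u_5| = 0.000039 < 0.001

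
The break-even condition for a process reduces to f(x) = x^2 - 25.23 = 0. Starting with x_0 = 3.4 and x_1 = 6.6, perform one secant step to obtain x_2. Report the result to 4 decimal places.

4.7670

f(3.4) = -13.670000, f(6.6) = 18.330000
x_2 = 6.600000 − 18.330000·(6.600000 − 3.400000) / (18.330000 − (-13.670000)) = 6.600000 − (58.656000)/(32.000000) = 4.767000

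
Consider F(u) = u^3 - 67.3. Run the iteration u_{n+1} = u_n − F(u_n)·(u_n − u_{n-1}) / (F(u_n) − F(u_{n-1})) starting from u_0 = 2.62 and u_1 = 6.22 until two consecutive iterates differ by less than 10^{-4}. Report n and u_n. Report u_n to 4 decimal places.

n = 7, u_n = 4.0676

F(2.62) = -49.315272, F(6.22) = 173.341848
u_2 = 6.220000 − 173.341848·(3.600000)/(222.657120) = 3.417347;  |Δ| = 2.802653
F(3.417347) = -27.391333
u_3 = 3.417347 − (-27.391333)·(-2.802653)/(-200.733181) = 3.799787;  |Δ| = 0.382440
F(3.799787) = -12.437227
u_4 = 3.799787 − (-12.437227)·(0.382440)/(14.954105) = 4.117860;  |Δ| = 0.318073
F(4.117860) = 2.525596
u_5 = 4.117860 − 2.525596·(0.318073)/(14.962823) = 4.064172;  |Δ| = 0.053688
F(4.064172) = -0.170073
u_6 = 4.064172 − (-0.170073)·(-0.053688)/(-2.695669) = 4.067559;  |Δ| = 0.003387
F(4.067559) = -0.002087
u_7 = 4.067559 − (-0.002087)·(0.003387)/(0.167986) = 4.067601;  |Δ| = 0.000042
|u_7 − u_6| = 0.000042 < 10^{-4}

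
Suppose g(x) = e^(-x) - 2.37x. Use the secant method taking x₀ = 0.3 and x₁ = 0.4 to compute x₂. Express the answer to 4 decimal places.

0.3097

g(0.3) = 0.029818, g(0.4) = -0.277680
x₂ = 0.400000 − (-0.277680)·(0.400000 − 0.300000) / (-0.277680 − 0.029818) = 0.400000 − (-0.027768)/(-0.307498) = 0.309697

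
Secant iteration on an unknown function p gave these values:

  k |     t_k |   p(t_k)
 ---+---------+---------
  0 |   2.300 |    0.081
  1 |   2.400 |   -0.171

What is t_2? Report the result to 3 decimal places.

2.332

t_2 = 2.400 − (-0.171)·(2.400 − 2.300) / (-0.171 − 0.081)
   = 2.400 − (-0.01710)/(-0.25200) = 2.33214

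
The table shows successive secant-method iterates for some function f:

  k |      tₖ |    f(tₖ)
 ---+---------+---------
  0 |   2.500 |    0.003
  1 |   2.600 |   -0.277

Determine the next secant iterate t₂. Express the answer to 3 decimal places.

t₂ = 2.600 − (-0.277)·(2.600 − 2.500) / (-0.277 − 0.003)
   = 2.600 − (-0.02770)/(-0.28000) = 2.50107

2.501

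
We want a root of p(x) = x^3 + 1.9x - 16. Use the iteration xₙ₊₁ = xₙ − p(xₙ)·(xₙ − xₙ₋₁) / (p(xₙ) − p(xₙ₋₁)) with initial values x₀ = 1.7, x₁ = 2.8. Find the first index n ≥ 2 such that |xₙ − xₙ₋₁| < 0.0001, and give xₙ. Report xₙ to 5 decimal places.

p(1.7) = -7.8570000, p(2.8) = 11.2720000
x₂ = 2.8000000 − 11.2720000·(1.1000000)/(19.1290000) = 2.1518114;  |Δ| = 0.6481886
p(2.1518114) = -1.9480428
x₃ = 2.1518114 − (-1.9480428)·(-0.6481886)/(-13.2200428) = 2.2473254;  |Δ| = 0.0955140
p(2.2473254) = -0.3800292
x₄ = 2.2473254 − (-0.3800292)·(0.0955140)/(1.5680136) = 2.2704745;  |Δ| = 0.0231491
p(2.2704745) = 0.0183211
x₅ = 2.2704745 − 0.0183211·(0.0231491)/(0.3983503) = 2.2694098;  |Δ| = 0.0010647
p(2.2694098) = -0.0001596
x₆ = 2.2694098 − (-0.0001596)·(-0.0010647)/(-0.0184806) = 2.2694190;  |Δ| = 0.0000092
|x₆ − x₅| = 0.0000092 < 0.0001

n = 6, xₙ = 2.26942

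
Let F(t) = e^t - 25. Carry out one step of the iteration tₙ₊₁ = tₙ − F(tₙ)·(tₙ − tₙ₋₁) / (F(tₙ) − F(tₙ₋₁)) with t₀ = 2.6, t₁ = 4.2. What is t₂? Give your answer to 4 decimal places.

2.9468

F(2.6) = -11.536262, F(4.2) = 41.686331
t₂ = 4.200000 − 41.686331·(4.200000 − 2.600000) / (41.686331 − (-11.536262)) = 4.200000 − (66.698130)/(53.222593) = 2.946808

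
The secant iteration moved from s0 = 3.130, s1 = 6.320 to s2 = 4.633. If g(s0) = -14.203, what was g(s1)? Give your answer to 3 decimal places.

15.942

The secant line through (3.130, -14.203) and (6.320, g(s1)) crosses zero at s2 = 4.633.
So (3.130, -14.203), (6.320, g(s1)), (4.633, 0) are collinear:
g(s1) = -14.203 · (6.320 − 4.633) / (3.130 − 4.633) = -14.203 · (1.68700)/(-1.50300) = 15.94176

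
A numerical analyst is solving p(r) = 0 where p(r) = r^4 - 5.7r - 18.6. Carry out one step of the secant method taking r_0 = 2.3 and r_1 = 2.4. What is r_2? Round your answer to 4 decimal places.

2.3806

p(2.3) = -3.725900, p(2.4) = 0.897600
r_2 = 2.400000 − 0.897600·(2.400000 − 2.300000) / (0.897600 − (-3.725900)) = 2.400000 − (0.089760)/(4.623500) = 2.380586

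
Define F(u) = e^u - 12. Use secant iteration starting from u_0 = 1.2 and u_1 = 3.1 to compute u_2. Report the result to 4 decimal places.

2.0736

F(1.2) = -8.679883, F(3.1) = 10.197951
u_2 = 3.100000 − 10.197951·(3.100000 − 1.200000) / (10.197951 − (-8.679883)) = 3.100000 − (19.376107)/(18.877834) = 2.073605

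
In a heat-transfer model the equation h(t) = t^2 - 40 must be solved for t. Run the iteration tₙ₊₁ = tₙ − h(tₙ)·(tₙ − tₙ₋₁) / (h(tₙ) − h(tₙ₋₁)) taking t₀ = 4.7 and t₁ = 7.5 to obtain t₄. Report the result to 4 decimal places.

h(4.7) = -17.910000, h(7.5) = 16.250000
t₂ = 7.500000 − 16.250000·(7.500000 − 4.700000) / (16.250000 − (-17.910000)) = 7.500000 − (45.500000)/(34.160000) = 6.168033
h(6.168033) = -1.955372
t₃ = 6.168033 − (-1.955372)·(6.168033 − 7.500000) / (-1.955372 − 16.250000) = 6.168033 − (2.604491)/(-18.205372) = 6.311094
h(6.311094) = -0.170087
t₄ = 6.311094 − (-0.170087)·(6.311094 − 6.168033) / (-0.170087 − (-1.955372)) = 6.311094 − (-0.024333)/(1.785285) = 6.324724

6.3247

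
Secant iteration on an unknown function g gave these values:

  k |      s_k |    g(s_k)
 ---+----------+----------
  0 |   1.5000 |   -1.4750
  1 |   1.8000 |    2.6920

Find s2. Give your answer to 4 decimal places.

s2 = 1.8000 − 2.6920·(1.8000 − 1.5000) / (2.6920 − (-1.4750))
   = 1.8000 − (0.807600)/(4.167000) = 1.606192

1.6062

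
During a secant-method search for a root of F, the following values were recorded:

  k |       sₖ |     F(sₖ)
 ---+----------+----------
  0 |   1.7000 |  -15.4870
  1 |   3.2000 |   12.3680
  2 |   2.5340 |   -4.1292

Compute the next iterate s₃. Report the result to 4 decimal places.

2.7007

s₃ = 2.5340 − (-4.1292)·(2.5340 − 3.2000) / (-4.1292 − 12.3680)
   = 2.5340 − (2.750047)/(-16.497200) = 2.700698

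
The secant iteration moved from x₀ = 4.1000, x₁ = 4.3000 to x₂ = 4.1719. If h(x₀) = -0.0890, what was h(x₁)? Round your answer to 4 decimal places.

0.1586

The secant line through (4.1000, -0.0890) and (4.3000, h(x₁)) crosses zero at x₂ = 4.1719.
So (4.1000, -0.0890), (4.3000, h(x₁)), (4.1719, 0) are collinear:
h(x₁) = -0.0890 · (4.3000 − 4.1719) / (4.1000 − 4.1719) = -0.0890 · (0.128100)/(-0.071900) = 0.158566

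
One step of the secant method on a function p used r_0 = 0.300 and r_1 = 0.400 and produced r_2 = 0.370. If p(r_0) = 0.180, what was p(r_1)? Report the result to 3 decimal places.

The secant line through (0.300, 0.180) and (0.400, p(r_1)) crosses zero at r_2 = 0.370.
So (0.300, 0.180), (0.400, p(r_1)), (0.370, 0) are collinear:
p(r_1) = 0.180 · (0.400 − 0.370) / (0.300 − 0.370) = 0.180 · (0.03000)/(-0.07000) = -0.07714

-0.077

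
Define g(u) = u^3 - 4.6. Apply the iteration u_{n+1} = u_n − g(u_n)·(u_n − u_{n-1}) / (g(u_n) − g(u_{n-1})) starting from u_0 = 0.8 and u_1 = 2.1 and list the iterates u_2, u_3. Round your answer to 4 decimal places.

g(0.8) = -4.088000, g(2.1) = 4.661000
u_2 = 2.100000 − 4.661000·(2.100000 − 0.800000) / (4.661000 − (-4.088000)) = 2.100000 − (6.059300)/(8.749000) = 1.407429
g(1.407429) = -1.812083
u_3 = 1.407429 − (-1.812083)·(1.407429 − 2.100000) / (-1.812083 − 4.661000) = 1.407429 − (1.254995)/(-6.473083) = 1.601308

1.4074, 1.6013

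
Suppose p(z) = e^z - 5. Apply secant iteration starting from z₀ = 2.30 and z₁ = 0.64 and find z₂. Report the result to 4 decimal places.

p(2.30) = 4.974182, p(0.64) = -3.103519
z₂ = 0.640000 − (-3.103519)·(0.640000 − 2.300000) / (-3.103519 − 4.974182) = 0.640000 − (5.151842)/(-8.077702) = 1.277786

1.2778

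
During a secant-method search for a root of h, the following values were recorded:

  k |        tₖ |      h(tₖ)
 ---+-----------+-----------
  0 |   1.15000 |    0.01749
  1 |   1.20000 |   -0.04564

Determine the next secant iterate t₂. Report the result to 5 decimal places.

t₂ = 1.20000 − (-0.04564)·(1.20000 − 1.15000) / (-0.04564 − 0.01749)
   = 1.20000 − (-0.0022820)/(-0.0631300) = 1.1638524

1.16385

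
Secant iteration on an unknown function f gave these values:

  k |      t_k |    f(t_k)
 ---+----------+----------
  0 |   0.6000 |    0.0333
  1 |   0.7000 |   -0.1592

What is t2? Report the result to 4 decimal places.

0.6173

t2 = 0.7000 − (-0.1592)·(0.7000 − 0.6000) / (-0.1592 − 0.0333)
   = 0.7000 − (-0.015920)/(-0.192500) = 0.617299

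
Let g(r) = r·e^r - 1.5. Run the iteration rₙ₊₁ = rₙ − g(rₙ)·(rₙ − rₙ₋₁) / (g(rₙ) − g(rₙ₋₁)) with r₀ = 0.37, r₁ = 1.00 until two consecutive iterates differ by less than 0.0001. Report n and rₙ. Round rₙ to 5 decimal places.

g(0.37) = -0.9643382, g(1.00) = 1.2182818
r₂ = 1.0000000 − 1.2182818·(0.6300000)/(2.1826200) = 0.6483504;  |Δ| = 0.3516496
g(0.6483504) = -0.2601055
r₃ = 0.6483504 − (-0.2601055)·(-0.3516496)/(-1.4783873) = 0.7102191;  |Δ| = 0.0618688
g(0.7102191) = -0.0551039
r₄ = 0.7102191 − (-0.0551039)·(0.0618688)/(0.2050016) = 0.7268493;  |Δ| = 0.0166302
g(0.7268493) = 0.0035263
r₅ = 0.7268493 − 0.0035263·(0.0166302)/(0.0586302) = 0.7258491;  |Δ| = 0.0010002
g(0.7258491) = -0.0000437
r₆ = 0.7258491 − (-0.0000437)·(-0.0010002)/(-0.0035700) = 0.7258613;  |Δ| = 0.0000123
|r₆ − r₅| = 0.0000123 < 0.0001

n = 6, rₙ = 0.72586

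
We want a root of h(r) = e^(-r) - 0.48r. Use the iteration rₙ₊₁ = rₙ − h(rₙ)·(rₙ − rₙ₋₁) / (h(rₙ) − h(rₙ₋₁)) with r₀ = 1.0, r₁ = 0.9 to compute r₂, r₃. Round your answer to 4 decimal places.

h(1.0) = -0.112121, h(0.9) = -0.025430
r₂ = 0.900000 − (-0.025430)·(0.900000 − 1.000000) / (-0.025430 − (-0.112121)) = 0.900000 − (0.002543)/(0.086690) = 0.870665
h(0.870665) = 0.000754
r₃ = 0.870665 − 0.000754·(0.870665 − 0.900000) / (0.000754 − (-0.025430)) = 0.870665 − (-0.000022)/(0.026184) = 0.871510

0.8707, 0.8715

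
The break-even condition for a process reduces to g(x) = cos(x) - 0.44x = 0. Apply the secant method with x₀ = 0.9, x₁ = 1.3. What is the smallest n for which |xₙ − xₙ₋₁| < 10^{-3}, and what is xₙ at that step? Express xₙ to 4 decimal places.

n = 4, xₙ = 1.0771

g(0.9) = 0.225610, g(1.3) = -0.304501
x₂ = 1.300000 − (-0.304501)·(0.400000)/(-0.530111) = 1.070236;  |Δ| = 0.229764
g(1.070236) = 0.009013
x₃ = 1.070236 − 0.009013·(-0.229764)/(0.313515) = 1.076842;  |Δ| = 0.006606
g(1.076842) = 0.000301
x₄ = 1.076842 − 0.000301·(0.006606)/(-0.008712) = 1.077070;  |Δ| = 0.000228
|x₄ − x₃| = 0.000228 < 10^{-3}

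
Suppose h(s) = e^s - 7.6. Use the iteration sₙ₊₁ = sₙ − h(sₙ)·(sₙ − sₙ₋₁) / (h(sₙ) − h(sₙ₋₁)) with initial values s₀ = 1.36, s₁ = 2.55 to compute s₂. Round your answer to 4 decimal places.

1.8546

h(1.36) = -3.703807, h(2.55) = 5.207104
s₂ = 2.550000 − 5.207104·(2.550000 − 1.360000) / (5.207104 − (-3.703807)) = 2.550000 − (6.196454)/(8.910910) = 1.854622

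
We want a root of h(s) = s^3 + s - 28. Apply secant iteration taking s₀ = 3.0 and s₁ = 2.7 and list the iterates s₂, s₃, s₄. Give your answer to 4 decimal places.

h(3.0) = 2.000000, h(2.7) = -5.617000
s₂ = 2.700000 − (-5.617000)·(2.700000 − 3.000000) / (-5.617000 − 2.000000) = 2.700000 − (1.685100)/(-7.617000) = 2.921229
h(2.921229) = -0.150237
s₃ = 2.921229 − (-0.150237)·(2.921229 − 2.700000) / (-0.150237 − (-5.617000)) = 2.921229 − (-0.033237)/(5.466763) = 2.927309
h(2.927309) = 0.011814
s₄ = 2.927309 − 0.011814·(2.927309 − 2.921229) / (0.011814 − (-0.150237)) = 2.927309 − (0.000072)/(0.162051) = 2.926865

2.9212, 2.9273, 2.9269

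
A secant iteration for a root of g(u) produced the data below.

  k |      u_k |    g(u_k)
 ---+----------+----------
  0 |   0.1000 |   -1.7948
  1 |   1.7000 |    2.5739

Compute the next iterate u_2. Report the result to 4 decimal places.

u_2 = 1.7000 − 2.5739·(1.7000 − 0.1000) / (2.5739 − (-1.7948))
   = 1.7000 − (4.118240)/(4.368700) = 0.757331

0.7573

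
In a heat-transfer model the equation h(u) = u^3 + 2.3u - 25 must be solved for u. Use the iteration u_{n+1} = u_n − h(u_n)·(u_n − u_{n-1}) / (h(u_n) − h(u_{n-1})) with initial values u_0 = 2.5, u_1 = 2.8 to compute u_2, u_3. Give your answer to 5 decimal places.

2.65498, 2.66224

h(2.5) = -3.6250000, h(2.8) = 3.3920000
u_2 = 2.8000000 − 3.3920000·(2.8000000 − 2.5000000) / (3.3920000 − (-3.6250000)) = 2.8000000 − (1.0176000)/(7.0170000) = 2.6549808
h(2.6549808) = -0.1787897
u_3 = 2.6549808 − (-0.1787897)·(2.6549808 − 2.8000000) / (-0.1787897 − 3.3920000) = 2.6549808 − (0.0259279)/(-3.5707897) = 2.6622419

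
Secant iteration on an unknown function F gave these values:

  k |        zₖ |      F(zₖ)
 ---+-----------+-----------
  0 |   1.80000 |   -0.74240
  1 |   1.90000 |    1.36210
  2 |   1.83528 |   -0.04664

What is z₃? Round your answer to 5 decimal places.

z₃ = 1.83528 − (-0.04664)·(1.83528 − 1.90000) / (-0.04664 − 1.36210)
   = 1.83528 − (0.0030185)/(-1.4087400) = 1.8374227

1.83742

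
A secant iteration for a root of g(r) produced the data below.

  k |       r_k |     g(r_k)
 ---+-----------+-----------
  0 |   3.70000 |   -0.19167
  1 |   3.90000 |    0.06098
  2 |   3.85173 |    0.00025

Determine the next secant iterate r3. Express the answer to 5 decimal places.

r3 = 3.85173 − 0.00025·(3.85173 − 3.90000) / (0.00025 − 0.06098)
   = 3.85173 − (-0.0000121)/(-0.0607300) = 3.8515313

3.85153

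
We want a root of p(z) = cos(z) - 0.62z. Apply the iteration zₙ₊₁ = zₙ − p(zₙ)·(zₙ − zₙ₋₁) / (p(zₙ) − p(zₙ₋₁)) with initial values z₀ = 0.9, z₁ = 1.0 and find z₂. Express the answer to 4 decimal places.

p(0.9) = 0.063610, p(1.0) = -0.079698
z₂ = 1.000000 − (-0.079698)·(1.000000 − 0.900000) / (-0.079698 − 0.063610) = 1.000000 − (-0.007970)/(-0.143308) = 0.944387

0.9444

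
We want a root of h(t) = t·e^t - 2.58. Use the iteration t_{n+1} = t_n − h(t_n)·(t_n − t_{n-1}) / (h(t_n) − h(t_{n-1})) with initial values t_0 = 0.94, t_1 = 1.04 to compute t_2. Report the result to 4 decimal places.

0.9724

h(0.94) = -0.173617, h(1.04) = 0.362386
t_2 = 1.040000 − 0.362386·(1.040000 − 0.940000) / (0.362386 − (-0.173617)) = 1.040000 − (0.036239)/(0.536003) = 0.972391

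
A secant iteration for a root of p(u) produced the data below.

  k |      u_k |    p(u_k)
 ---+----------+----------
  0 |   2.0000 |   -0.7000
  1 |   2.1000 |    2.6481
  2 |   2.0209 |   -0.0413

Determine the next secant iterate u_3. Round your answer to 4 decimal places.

2.0221

u_3 = 2.0209 − (-0.0413)·(2.0209 − 2.1000) / (-0.0413 − 2.6481)
   = 2.0209 − (0.003267)/(-2.689400) = 2.022115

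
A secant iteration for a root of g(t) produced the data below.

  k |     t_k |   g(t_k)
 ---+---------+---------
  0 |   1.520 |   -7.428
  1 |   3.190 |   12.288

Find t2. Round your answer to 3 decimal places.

2.149

t2 = 3.190 − 12.288·(3.190 − 1.520) / (12.288 − (-7.428))
   = 3.190 − (20.52096)/(19.71600) = 2.14917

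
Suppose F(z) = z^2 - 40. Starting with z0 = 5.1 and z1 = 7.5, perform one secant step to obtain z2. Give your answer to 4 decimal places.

6.2103

F(5.1) = -13.990000, F(7.5) = 16.250000
z2 = 7.500000 − 16.250000·(7.500000 − 5.100000) / (16.250000 − (-13.990000)) = 7.500000 − (39.000000)/(30.240000) = 6.210317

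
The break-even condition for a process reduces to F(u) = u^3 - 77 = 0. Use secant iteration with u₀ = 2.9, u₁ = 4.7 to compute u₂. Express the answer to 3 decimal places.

4.092

F(2.9) = -52.61100, F(4.7) = 26.82300
u₂ = 4.70000 − 26.82300·(4.70000 − 2.90000) / (26.82300 − (-52.61100)) = 4.70000 − (48.28140)/(79.43400) = 4.09218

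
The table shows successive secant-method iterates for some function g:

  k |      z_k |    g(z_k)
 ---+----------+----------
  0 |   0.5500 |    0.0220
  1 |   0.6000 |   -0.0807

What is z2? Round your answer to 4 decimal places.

0.5607

z2 = 0.6000 − (-0.0807)·(0.6000 − 0.5500) / (-0.0807 − 0.0220)
   = 0.6000 − (-0.004035)/(-0.102700) = 0.560711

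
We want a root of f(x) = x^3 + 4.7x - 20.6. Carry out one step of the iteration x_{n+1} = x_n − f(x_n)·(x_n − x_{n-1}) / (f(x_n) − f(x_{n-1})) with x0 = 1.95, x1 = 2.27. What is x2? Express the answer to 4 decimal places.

2.1723

f(1.95) = -4.020125, f(2.27) = 1.766083
x2 = 2.270000 − 1.766083·(2.270000 − 1.950000) / (1.766083 − (-4.020125)) = 2.270000 − (0.565147)/(5.786208) = 2.172329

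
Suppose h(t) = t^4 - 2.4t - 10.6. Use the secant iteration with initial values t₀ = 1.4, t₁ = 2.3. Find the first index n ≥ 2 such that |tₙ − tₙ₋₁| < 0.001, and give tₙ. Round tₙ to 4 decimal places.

n = 6, tₙ = 1.9794

h(1.4) = -10.118400, h(2.3) = 11.864100
t₂ = 2.300000 − 11.864100·(0.900000)/(21.982500) = 1.814264;  |Δ| = 0.485736
h(1.814264) = -4.119905
t₃ = 1.814264 − (-4.119905)·(-0.485736)/(-15.984005) = 1.939463;  |Δ| = 0.125199
h(1.939463) = -1.105694
t₄ = 1.939463 − (-1.105694)·(0.125199)/(3.014212) = 1.985390;  |Δ| = 0.045926
h(1.985390) = 0.172636
t₅ = 1.985390 − 0.172636·(0.045926)/(1.278330) = 1.979188;  |Δ| = 0.006202
h(1.979188) = -0.005726
t₆ = 1.979188 − (-0.005726)·(-0.006202)/(-0.178362) = 1.979387;  |Δ| = 0.000199
|t₆ − t₅| = 0.000199 < 0.001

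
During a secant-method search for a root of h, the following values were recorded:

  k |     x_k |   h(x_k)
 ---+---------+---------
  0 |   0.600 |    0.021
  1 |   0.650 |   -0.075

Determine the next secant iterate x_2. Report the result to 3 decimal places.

x_2 = 0.650 − (-0.075)·(0.650 − 0.600) / (-0.075 − 0.021)
   = 0.650 − (-0.00375)/(-0.09600) = 0.61094

0.611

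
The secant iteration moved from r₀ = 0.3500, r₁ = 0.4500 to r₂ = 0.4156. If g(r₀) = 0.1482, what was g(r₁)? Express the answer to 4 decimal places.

-0.0777

The secant line through (0.3500, 0.1482) and (0.4500, g(r₁)) crosses zero at r₂ = 0.4156.
So (0.3500, 0.1482), (0.4500, g(r₁)), (0.4156, 0) are collinear:
g(r₁) = 0.1482 · (0.4500 − 0.4156) / (0.3500 − 0.4156) = 0.1482 · (0.034400)/(-0.065600) = -0.077715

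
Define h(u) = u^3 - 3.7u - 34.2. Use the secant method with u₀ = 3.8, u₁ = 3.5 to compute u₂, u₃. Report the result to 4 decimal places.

3.6178, 3.6246

h(3.8) = 6.612000, h(3.5) = -4.275000
u₂ = 3.500000 − (-4.275000)·(3.500000 − 3.800000) / (-4.275000 − 6.612000) = 3.500000 − (1.282500)/(-10.887000) = 3.617801
h(3.617801) = -0.234331
u₃ = 3.617801 − (-0.234331)·(3.617801 − 3.500000) / (-0.234331 − (-4.275000)) = 3.617801 − (-0.027604)/(4.040669) = 3.624633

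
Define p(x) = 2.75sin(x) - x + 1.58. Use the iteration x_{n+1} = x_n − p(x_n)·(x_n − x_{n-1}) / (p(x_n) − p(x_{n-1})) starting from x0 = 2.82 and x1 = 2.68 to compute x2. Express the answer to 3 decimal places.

p(2.82) = -0.37079, p(2.68) = 0.12478
x2 = 2.68000 − 0.12478·(2.68000 − 2.82000) / (0.12478 − (-0.37079)) = 2.68000 − (-0.01747)/(0.49557) = 2.71525

2.715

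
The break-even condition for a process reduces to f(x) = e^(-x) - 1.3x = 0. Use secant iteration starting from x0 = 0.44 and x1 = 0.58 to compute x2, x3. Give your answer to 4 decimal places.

0.4779, 0.4773

f(0.44) = 0.072036, f(0.58) = -0.194102
x2 = 0.580000 − (-0.194102)·(0.580000 − 0.440000) / (-0.194102 − 0.072036) = 0.580000 − (-0.027174)/(-0.266138) = 0.477894
f(0.477894) = -0.001175
x3 = 0.477894 − (-0.001175)·(0.477894 − 0.580000) / (-0.001175 − (-0.194102)) = 0.477894 − (0.000120)/(0.192927) = 0.477273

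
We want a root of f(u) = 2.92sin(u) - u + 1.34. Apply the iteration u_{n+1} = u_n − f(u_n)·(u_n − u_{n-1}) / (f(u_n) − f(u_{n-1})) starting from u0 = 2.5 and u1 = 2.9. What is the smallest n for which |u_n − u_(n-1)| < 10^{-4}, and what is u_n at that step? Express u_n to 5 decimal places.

n = 5, u_n = 2.66905

f(2.5) = 0.5875387, f(2.9) = -0.8613920
u2 = 2.9000000 − (-0.8613920)·(0.4000000)/(-1.4489306) = 2.6621993;  |Δ| = 0.2378007
f(2.6621993) = 0.0246246
u3 = 2.6621993 − 0.0246246·(-0.2378007)/(0.8860165) = 2.6688083;  |Δ| = 0.0066091
f(2.6688083) = 0.0008632
u4 = 2.6688083 − 0.0008632·(0.0066091)/(-0.0237614) = 2.6690484;  |Δ| = 0.0002401
f(2.6690484) = -0.0000011
u5 = 2.6690484 − (-0.0000011)·(0.0002401)/(-0.0008643) = 2.6690481;  |Δ| = 0.0000003
|u5 − u4| = 0.0000003 < 10^{-4}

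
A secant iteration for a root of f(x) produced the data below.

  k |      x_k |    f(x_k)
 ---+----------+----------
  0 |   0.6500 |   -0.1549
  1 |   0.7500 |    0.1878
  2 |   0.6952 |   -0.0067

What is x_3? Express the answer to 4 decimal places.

x_3 = 0.6952 − (-0.0067)·(0.6952 − 0.7500) / (-0.0067 − 0.1878)
   = 0.6952 − (0.000367)/(-0.194500) = 0.697088

0.6971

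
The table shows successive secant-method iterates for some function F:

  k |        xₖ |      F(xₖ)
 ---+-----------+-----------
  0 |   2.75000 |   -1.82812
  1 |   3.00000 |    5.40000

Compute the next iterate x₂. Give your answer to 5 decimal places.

x₂ = 3.00000 − 5.40000·(3.00000 − 2.75000) / (5.40000 − (-1.82812))
   = 3.00000 − (1.3500000)/(7.2281200) = 2.8132294

2.81323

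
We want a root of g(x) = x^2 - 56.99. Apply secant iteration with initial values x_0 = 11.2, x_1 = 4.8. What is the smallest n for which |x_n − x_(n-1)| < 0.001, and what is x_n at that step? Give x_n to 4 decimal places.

n = 6, x_n = 7.5492

g(11.2) = 68.450000, g(4.8) = -33.950000
x_2 = 4.800000 − (-33.950000)·(-6.400000)/(-102.400000) = 6.921875;  |Δ| = 2.121875
g(6.921875) = -9.077646
x_3 = 6.921875 − (-9.077646)·(2.121875)/(24.872354) = 7.696294;  |Δ| = 0.774419
g(7.696294) = 2.242946
x_4 = 7.696294 − 2.242946·(0.774419)/(11.320593) = 7.542859;  |Δ| = 0.153436
g(7.542859) = -0.095281
x_5 = 7.542859 − (-0.095281)·(-0.153436)/(-2.338227) = 7.549111;  |Δ| = 0.006252
g(7.549111) = -0.000920
x_6 = 7.549111 − (-0.000920)·(0.006252)/(0.094361) = 7.549172;  |Δ| = 0.000061
|x_6 − x_5| = 0.000061 < 0.001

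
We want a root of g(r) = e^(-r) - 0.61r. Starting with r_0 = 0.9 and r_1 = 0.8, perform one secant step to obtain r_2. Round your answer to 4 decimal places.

g(0.9) = -0.142430, g(0.8) = -0.038671
r_2 = 0.800000 − (-0.038671)·(0.800000 − 0.900000) / (-0.038671 − (-0.142430)) = 0.800000 − (0.003867)/(0.103759) = 0.762730

0.7627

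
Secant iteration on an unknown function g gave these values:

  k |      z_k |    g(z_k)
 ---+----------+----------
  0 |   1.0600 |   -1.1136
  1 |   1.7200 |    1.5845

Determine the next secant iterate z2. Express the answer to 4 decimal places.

z2 = 1.7200 − 1.5845·(1.7200 − 1.0600) / (1.5845 − (-1.1136))
   = 1.7200 − (1.045770)/(2.698100) = 1.332405

1.3324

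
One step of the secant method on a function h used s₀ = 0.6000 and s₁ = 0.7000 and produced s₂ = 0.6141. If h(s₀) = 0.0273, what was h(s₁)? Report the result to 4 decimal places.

The secant line through (0.6000, 0.0273) and (0.7000, h(s₁)) crosses zero at s₂ = 0.6141.
So (0.6000, 0.0273), (0.7000, h(s₁)), (0.6141, 0) are collinear:
h(s₁) = 0.0273 · (0.7000 − 0.6141) / (0.6000 − 0.6141) = 0.0273 · (0.085900)/(-0.014100) = -0.166317

-0.1663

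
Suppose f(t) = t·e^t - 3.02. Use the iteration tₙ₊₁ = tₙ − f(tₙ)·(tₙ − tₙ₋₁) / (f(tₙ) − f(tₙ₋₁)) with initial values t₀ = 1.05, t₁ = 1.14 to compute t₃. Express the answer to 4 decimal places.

1.0533

f(1.05) = -0.019466, f(1.14) = 0.544516
t₂ = 1.140000 − 0.544516·(1.140000 − 1.050000) / (0.544516 − (-0.019466)) = 1.140000 − (0.049006)/(0.563982) = 1.053106
f(1.053106) = -0.001226
t₃ = 1.053106 − (-0.001226)·(1.053106 − 1.140000) / (-0.001226 − 0.544516) = 1.053106 − (0.000107)/(-0.545742) = 1.053302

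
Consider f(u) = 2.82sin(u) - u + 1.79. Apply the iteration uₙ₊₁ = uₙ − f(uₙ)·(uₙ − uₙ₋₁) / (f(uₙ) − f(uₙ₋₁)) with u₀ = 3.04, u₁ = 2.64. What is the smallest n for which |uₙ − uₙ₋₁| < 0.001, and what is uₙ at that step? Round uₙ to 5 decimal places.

n = 4, uₙ = 2.78209

f(3.04) = -0.9640013, f(2.64) = 0.5059198
u₂ = 2.6400000 − 0.5059198·(-0.4000000)/(1.4699211) = 2.7776726;  |Δ| = 0.1376726
f(2.7776726) = 0.0160789
u₃ = 2.7776726 − 0.0160789·(0.1376726)/(-0.4898409) = 2.7821917;  |Δ| = 0.0045191
f(2.7821917) = -0.0003595
u₄ = 2.7821917 − (-0.0003595)·(0.0045191)/(-0.0164384) = 2.7820929;  |Δ| = 0.0000988
|u₄ − u₃| = 0.0000988 < 0.001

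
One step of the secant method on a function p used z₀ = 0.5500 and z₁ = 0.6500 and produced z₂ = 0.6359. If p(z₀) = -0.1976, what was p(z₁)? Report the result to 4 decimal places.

0.0324

The secant line through (0.5500, -0.1976) and (0.6500, p(z₁)) crosses zero at z₂ = 0.6359.
So (0.5500, -0.1976), (0.6500, p(z₁)), (0.6359, 0) are collinear:
p(z₁) = -0.1976 · (0.6500 − 0.6359) / (0.5500 − 0.6359) = -0.1976 · (0.014100)/(-0.085900) = 0.032435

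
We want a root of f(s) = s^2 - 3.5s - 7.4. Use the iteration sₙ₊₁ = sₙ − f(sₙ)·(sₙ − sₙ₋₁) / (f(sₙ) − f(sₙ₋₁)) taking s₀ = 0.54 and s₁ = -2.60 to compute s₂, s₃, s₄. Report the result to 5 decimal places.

-1.07842, -1.42147, -1.48885

f(0.54) = -8.9984000, f(-2.60) = 8.4600000
s₂ = -2.6000000 − 8.4600000·(-2.6000000 − 0.5400000) / (8.4600000 − (-8.9984000)) = -2.6000000 − (-26.5644000)/(17.4584000) = -1.0784173
f(-1.0784173) = -2.4625558
s₃ = -1.0784173 − (-2.4625558)·(-1.0784173 − (-2.6000000)) / (-2.4625558 − 8.4600000) = -1.0784173 − (-3.7469823)/(-10.9225558) = -1.4214672
f(-1.4214672) = -0.4042956
s₄ = -1.4214672 − (-0.4042956)·(-1.4214672 − (-1.0784173)) / (-0.4042956 − (-2.4625558)) = -1.4214672 − (0.1386936)/(2.0582601) = -1.4888511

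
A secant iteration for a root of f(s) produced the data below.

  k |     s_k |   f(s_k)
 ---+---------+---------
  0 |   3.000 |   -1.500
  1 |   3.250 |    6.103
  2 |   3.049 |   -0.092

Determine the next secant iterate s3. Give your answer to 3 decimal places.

3.052

s3 = 3.049 − (-0.092)·(3.049 − 3.250) / (-0.092 − 6.103)
   = 3.049 − (0.01849)/(-6.19500) = 3.05198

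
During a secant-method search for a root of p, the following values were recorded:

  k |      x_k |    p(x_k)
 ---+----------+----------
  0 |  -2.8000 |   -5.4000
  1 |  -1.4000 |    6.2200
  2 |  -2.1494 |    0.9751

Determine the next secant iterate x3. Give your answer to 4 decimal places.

x3 = -2.1494 − 0.9751·(-2.1494 − (-1.4000)) / (0.9751 − 6.2200)
   = -2.1494 − (-0.730740)/(-5.244900) = -2.288724

-2.2887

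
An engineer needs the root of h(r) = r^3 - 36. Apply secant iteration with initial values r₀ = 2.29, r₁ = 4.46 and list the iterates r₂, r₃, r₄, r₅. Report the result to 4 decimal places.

2.9687, 3.2032, 3.3128, 3.3016

h(2.29) = -23.991011, h(4.46) = 52.716536
r₂ = 4.460000 − 52.716536·(4.460000 − 2.290000) / (52.716536 − (-23.991011)) = 4.460000 − (114.394883)/(76.707547) = 2.968688
h(2.968688) = -9.836630
r₃ = 2.968688 − (-9.836630)·(2.968688 − 4.460000) / (-9.836630 − 52.716536) = 2.968688 − (14.669484)/(-62.553166) = 3.203200
h(3.203200) = -3.133589
r₄ = 3.203200 − (-3.133589)·(3.203200 − 2.968688) / (-3.133589 − (-9.836630)) = 3.203200 − (-0.734865)/(6.703041) = 3.312832
h(3.312832) = 0.357849
r₅ = 3.312832 − 0.357849·(3.312832 − 3.203200) / (0.357849 − (-3.133589)) = 3.312832 − (0.039232)/(3.491438) = 3.301595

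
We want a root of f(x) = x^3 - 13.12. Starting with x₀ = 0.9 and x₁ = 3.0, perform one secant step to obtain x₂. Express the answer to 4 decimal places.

f(0.9) = -12.391000, f(3.0) = 13.880000
x₂ = 3.000000 − 13.880000·(3.000000 − 0.900000) / (13.880000 − (-12.391000)) = 3.000000 − (29.148000)/(26.271000) = 1.890488

1.8905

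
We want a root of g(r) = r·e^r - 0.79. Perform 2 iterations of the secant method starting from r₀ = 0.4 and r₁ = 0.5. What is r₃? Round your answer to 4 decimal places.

g(0.4) = -0.193270, g(0.5) = 0.034361
r₂ = 0.500000 − 0.034361·(0.500000 − 0.400000) / (0.034361 − (-0.193270)) = 0.500000 − (0.003436)/(0.227631) = 0.484905
g(0.484905) = -0.002504
r₃ = 0.484905 − (-0.002504)·(0.484905 − 0.500000) / (-0.002504 − 0.034361) = 0.484905 − (0.000038)/(-0.036865) = 0.485930

0.4859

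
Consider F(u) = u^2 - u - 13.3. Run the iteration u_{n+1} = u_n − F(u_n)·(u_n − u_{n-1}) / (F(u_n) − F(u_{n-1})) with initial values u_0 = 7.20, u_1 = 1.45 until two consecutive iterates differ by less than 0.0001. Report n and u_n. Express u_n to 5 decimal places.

n = 8, u_n = 4.18103

F(7.20) = 31.3400000, F(1.45) = -12.6475000
u_2 = 1.4500000 − (-12.6475000)·(-5.7500000)/(-43.9875000) = 3.1032680;  |Δ| = 1.6532680
F(3.1032680) = -6.7729959
u_3 = 3.1032680 − (-6.7729959)·(1.6532680)/(5.8745041) = 5.0093994;  |Δ| = 1.9061315
F(5.0093994) = 6.7846832
u_4 = 5.0093994 − 6.7846832·(1.9061315)/(13.5576791) = 4.0555121;  |Δ| = 0.9538873
F(4.0555121) = -0.9083336
u_5 = 4.0555121 − (-0.9083336)·(-0.9538873)/(-7.6930168) = 4.1681400;  |Δ| = 0.1126278
F(4.1681400) = -0.0947492
u_6 = 4.1681400 − (-0.0947492)·(0.1126278)/(0.8135844) = 4.1812565;  |Δ| = 0.0131165
F(4.1812565) = 0.0016493
u_7 = 4.1812565 − 0.0016493·(0.0131165)/(0.0963986) = 4.1810321;  |Δ| = 0.0002244
F(4.1810321) = -0.0000029
u_8 = 4.1810321 − (-0.0000029)·(-0.0002244)/(-0.0016522) = 4.1810325;  |Δ| = 0.0000004
|u_8 − u_7| = 0.0000004 < 0.0001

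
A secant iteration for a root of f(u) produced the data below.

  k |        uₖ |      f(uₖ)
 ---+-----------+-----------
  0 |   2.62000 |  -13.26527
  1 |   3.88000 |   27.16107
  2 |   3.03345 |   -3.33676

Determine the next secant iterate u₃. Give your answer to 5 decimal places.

3.12607

u₃ = 3.03345 − (-3.33676)·(3.03345 − 3.88000) / (-3.33676 − 27.16107)
   = 3.03345 − (2.8247342)/(-30.4978300) = 3.1260708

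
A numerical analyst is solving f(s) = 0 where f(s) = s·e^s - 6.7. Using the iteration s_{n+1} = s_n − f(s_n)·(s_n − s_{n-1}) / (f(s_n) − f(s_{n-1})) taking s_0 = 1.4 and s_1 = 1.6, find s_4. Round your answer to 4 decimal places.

f(1.4) = -1.022720, f(1.6) = 1.224852
s_2 = 1.600000 − 1.224852·(1.600000 − 1.400000) / (1.224852 − (-1.022720)) = 1.600000 − (0.244970)/(2.247572) = 1.491007
f(1.491007) = -0.077598
s_3 = 1.491007 − (-0.077598)·(1.491007 − 1.600000) / (-0.077598 − 1.224852) = 1.491007 − (0.008458)/(-1.302450) = 1.497500
f(1.497500) = -0.005425
s_4 = 1.497500 − (-0.005425)·(1.497500 − 1.491007) / (-0.005425 − (-0.077598)) = 1.497500 − (-0.000035)/(0.072173) = 1.497988

1.4980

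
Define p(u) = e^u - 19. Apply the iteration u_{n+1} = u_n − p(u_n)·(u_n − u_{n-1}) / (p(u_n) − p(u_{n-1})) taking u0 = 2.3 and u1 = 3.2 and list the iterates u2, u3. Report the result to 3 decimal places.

p(2.3) = -9.02582, p(3.2) = 5.53253
u2 = 3.20000 − 5.53253·(3.20000 − 2.30000) / (5.53253 − (-9.02582)) = 3.20000 − (4.97928)/(14.55835) = 2.85798
p(2.85798) = -1.57375
u3 = 2.85798 − (-1.57375)·(2.85798 − 3.20000) / (-1.57375 − 5.53253) = 2.85798 − (0.53826)/(-7.10628) = 2.93372

2.858, 2.934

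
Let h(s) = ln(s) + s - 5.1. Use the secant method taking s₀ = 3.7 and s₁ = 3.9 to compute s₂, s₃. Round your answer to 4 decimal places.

3.7726, 3.7723

h(3.7) = -0.091667, h(3.9) = 0.160977
s₂ = 3.900000 − 0.160977·(3.900000 − 3.700000) / (0.160977 − (-0.091667)) = 3.900000 − (0.032195)/(0.252644) = 3.772566
h(3.772566) = 0.000322
s₃ = 3.772566 − 0.000322·(3.772566 − 3.900000) / (0.000322 − 0.160977) = 3.772566 − (-0.000041)/(-0.160655) = 3.772311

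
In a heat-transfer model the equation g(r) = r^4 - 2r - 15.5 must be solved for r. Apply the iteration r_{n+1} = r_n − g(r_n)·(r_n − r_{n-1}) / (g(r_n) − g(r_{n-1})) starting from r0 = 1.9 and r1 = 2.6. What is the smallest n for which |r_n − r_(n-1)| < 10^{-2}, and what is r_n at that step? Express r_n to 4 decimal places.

n = 5, r_n = 2.1071

g(1.9) = -6.267900, g(2.6) = 24.997600
r2 = 2.600000 − 24.997600·(0.700000)/(31.265500) = 2.040331;  |Δ| = 0.559669
g(2.040331) = -2.250493
r3 = 2.040331 − (-2.250493)·(-0.559669)/(-27.248093) = 2.086556;  |Δ| = 0.046225
g(2.086556) = -0.718273
r4 = 2.086556 − (-0.718273)·(0.046225)/(1.532220) = 2.108225;  |Δ| = 0.021669
g(2.108225) = 0.038132
r5 = 2.108225 − 0.038132·(0.021669)/(0.756405) = 2.107133;  |Δ| = 0.001092
|r5 − r4| = 0.001092 < 10^{-2}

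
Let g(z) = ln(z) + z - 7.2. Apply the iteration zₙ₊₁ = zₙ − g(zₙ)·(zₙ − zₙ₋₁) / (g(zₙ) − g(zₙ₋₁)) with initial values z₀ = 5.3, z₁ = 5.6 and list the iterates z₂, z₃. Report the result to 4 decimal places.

5.4963, 5.4960

g(5.3) = -0.232293, g(5.6) = 0.122767
z₂ = 5.600000 − 0.122767·(5.600000 − 5.300000) / (0.122767 − (-0.232293)) = 5.600000 − (0.036830)/(0.355060) = 5.496271
g(5.496271) = 0.000341
z₃ = 5.496271 − 0.000341·(5.496271 − 5.600000) / (0.000341 − 0.122767) = 5.496271 − (-0.000035)/(-0.122426) = 5.495982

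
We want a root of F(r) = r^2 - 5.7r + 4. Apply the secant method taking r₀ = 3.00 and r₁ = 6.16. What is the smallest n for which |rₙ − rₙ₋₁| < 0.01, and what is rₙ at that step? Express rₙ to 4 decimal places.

n = 6, rₙ = 4.8804

F(3.00) = -4.100000, F(6.16) = 6.833600
r₂ = 6.160000 − 6.833600·(3.160000)/(10.933600) = 4.184971;  |Δ| = 1.975029
F(4.184971) = -2.340352
r₃ = 4.184971 − (-2.340352)·(-1.975029)/(-9.173952) = 4.688818;  |Δ| = 0.503846
F(4.688818) = -0.741250
r₄ = 4.688818 − (-0.741250)·(0.503846)/(1.599102) = 4.922371;  |Δ| = 0.233554
F(4.922371) = 0.172223
r₅ = 4.922371 − 0.172223·(0.233554)/(0.913473) = 4.878338;  |Δ| = 0.044033
F(4.878338) = -0.008345
r₆ = 4.878338 − (-0.008345)·(-0.044033)/(-0.180568) = 4.880373;  |Δ| = 0.002035
|r₆ − r₅| = 0.002035 < 0.01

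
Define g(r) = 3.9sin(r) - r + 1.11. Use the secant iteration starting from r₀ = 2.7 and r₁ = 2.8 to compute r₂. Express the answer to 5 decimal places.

g(2.7) = 0.0767815, g(2.8) = -0.3835462
r₂ = 2.8000000 − (-0.3835462)·(2.8000000 − 2.7000000) / (-0.3835462 − 0.0767815) = 2.8000000 − (-0.0383546)/(-0.4603277) = 2.7166798

2.71668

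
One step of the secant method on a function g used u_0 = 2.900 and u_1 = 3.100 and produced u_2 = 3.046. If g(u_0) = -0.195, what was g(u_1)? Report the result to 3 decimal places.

The secant line through (2.900, -0.195) and (3.100, g(u_1)) crosses zero at u_2 = 3.046.
So (2.900, -0.195), (3.100, g(u_1)), (3.046, 0) are collinear:
g(u_1) = -0.195 · (3.100 − 3.046) / (2.900 − 3.046) = -0.195 · (0.05400)/(-0.14600) = 0.07212

0.072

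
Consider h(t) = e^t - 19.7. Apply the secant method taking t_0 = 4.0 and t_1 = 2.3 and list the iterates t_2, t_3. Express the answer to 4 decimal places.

h(4.0) = 34.898150, h(2.3) = -9.725818
t_2 = 2.300000 − (-9.725818)·(2.300000 − 4.000000) / (-9.725818 − 34.898150) = 2.300000 − (16.533890)/(-44.623968) = 2.670516
h(2.670516) = -5.252579
t_3 = 2.670516 − (-5.252579)·(2.670516 − 2.300000) / (-5.252579 − (-9.725818)) = 2.670516 − (-1.946164)/(4.473238) = 3.105584

2.6705, 3.1056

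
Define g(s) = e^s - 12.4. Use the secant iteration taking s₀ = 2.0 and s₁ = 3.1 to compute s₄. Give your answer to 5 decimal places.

2.52062

g(2.0) = -5.0109439, g(3.1) = 9.7979513
s₂ = 3.1000000 − 9.7979513·(3.1000000 − 2.0000000) / (9.7979513 − (-5.0109439)) = 3.1000000 − (10.7777464)/(14.8088952) = 2.3722113
g(2.3722113) = -1.6789263
s₃ = 2.3722113 − (-1.6789263)·(2.3722113 − 3.1000000) / (-1.6789263 − 9.7979513) = 2.3722113 − (1.2219036)/(-11.4768776) = 2.4786779
g(2.4786779) = -0.4745132
s₄ = 2.4786779 − (-0.4745132)·(2.4786779 − 2.3722113) / (-0.4745132 − (-1.6789263)) = 2.4786779 − (-0.0505198)/(1.2044131) = 2.5206234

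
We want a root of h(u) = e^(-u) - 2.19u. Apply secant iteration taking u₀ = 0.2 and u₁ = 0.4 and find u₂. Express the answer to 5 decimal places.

0.32985

h(0.2) = 0.3807308, h(0.4) = -0.2056800
u₂ = 0.4000000 − (-0.2056800)·(0.4000000 − 0.2000000) / (-0.2056800 − 0.3807308) = 0.4000000 − (-0.0411360)/(-0.5864107) = 0.3298512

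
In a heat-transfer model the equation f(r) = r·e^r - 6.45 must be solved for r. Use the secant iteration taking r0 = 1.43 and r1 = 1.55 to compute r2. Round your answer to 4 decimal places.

1.4729

f(1.43) = -0.474460, f(1.55) = 0.852779
r2 = 1.550000 − 0.852779·(1.550000 − 1.430000) / (0.852779 − (-0.474460)) = 1.550000 − (0.102333)/(1.327239) = 1.472897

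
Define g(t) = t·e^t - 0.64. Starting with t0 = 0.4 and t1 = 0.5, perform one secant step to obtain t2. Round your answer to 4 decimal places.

0.4190

g(0.4) = -0.043270, g(0.5) = 0.184361
t2 = 0.500000 − 0.184361·(0.500000 − 0.400000) / (0.184361 − (-0.043270)) = 0.500000 − (0.018436)/(0.227631) = 0.419009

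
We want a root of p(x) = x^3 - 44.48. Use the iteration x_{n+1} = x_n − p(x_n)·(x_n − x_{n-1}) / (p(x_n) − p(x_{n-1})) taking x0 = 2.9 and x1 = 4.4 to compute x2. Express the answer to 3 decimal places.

3.396

p(2.9) = -20.09100, p(4.4) = 40.70400
x2 = 4.40000 − 40.70400·(4.40000 − 2.90000) / (40.70400 − (-20.09100)) = 4.40000 − (61.05600)/(60.79500) = 3.39571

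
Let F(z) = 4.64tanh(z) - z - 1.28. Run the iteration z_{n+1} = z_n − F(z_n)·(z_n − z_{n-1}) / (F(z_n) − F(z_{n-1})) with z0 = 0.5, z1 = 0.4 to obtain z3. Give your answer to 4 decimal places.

F(0.5) = 0.364224, F(0.4) = 0.082963
z2 = 0.400000 − 0.082963·(0.400000 − 0.500000) / (0.082963 − 0.364224) = 0.400000 − (-0.008296)/(-0.281260) = 0.370503
F(0.370503) = -0.005940
z3 = 0.370503 − (-0.005940)·(0.370503 − 0.400000) / (-0.005940 − 0.082963) = 0.370503 − (0.000175)/(-0.088903) = 0.372474

0.3725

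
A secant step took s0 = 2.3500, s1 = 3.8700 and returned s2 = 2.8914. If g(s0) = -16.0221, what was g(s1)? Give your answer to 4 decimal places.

The secant line through (2.3500, -16.0221) and (3.8700, g(s1)) crosses zero at s2 = 2.8914.
So (2.3500, -16.0221), (3.8700, g(s1)), (2.8914, 0) are collinear:
g(s1) = -16.0221 · (3.8700 − 2.8914) / (2.3500 − 2.8914) = -16.0221 · (0.978600)/(-0.541400) = 28.960523

28.9605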